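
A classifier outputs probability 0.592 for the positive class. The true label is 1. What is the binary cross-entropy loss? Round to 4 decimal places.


For y=1: Loss = -log(p)
= -log(0.592)
= -(-0.5242)
= 0.5242

0.5242


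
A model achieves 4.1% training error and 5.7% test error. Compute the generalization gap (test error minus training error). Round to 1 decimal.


Generalization gap = test_error - train_error
= 5.7 - 4.1
= 1.6%
A small gap suggests good generalization.

1.6


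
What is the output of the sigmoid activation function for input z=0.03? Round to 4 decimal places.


sigmoid(z) = 1 / (1 + exp(-z))
exp(-(0.03)) = exp(-0.03) = 0.9704
1 + 0.9704 = 1.9704
1 / 1.9704 = 0.5075

0.5075


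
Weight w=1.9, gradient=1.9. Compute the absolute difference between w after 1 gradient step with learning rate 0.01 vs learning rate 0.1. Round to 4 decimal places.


With lr=0.01: w_new = 1.9 - 0.01 * 1.9 = 1.881
With lr=0.1: w_new = 1.9 - 0.1 * 1.9 = 1.71
Absolute difference = |1.881 - 1.71|
= 0.1710

0.1710


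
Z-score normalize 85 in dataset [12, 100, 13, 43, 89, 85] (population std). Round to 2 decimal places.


Mean = (12 + 100 + 13 + 43 + 89 + 85) / 6 = 57.0
Variance = sum((x_i - mean)^2) / n = 1302.3333
Std = sqrt(1302.3333) = 36.0879
Z = (x - mean) / std
= (85 - 57.0) / 36.0879
= 28.0 / 36.0879
= 0.78

0.78


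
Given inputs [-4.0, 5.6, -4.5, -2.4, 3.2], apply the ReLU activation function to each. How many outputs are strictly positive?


ReLU(x) = max(0, x) for each element:
ReLU(-4.0) = 0
ReLU(5.6) = 5.6
ReLU(-4.5) = 0
ReLU(-2.4) = 0
ReLU(3.2) = 3.2
Active neurons (>0): 2

2


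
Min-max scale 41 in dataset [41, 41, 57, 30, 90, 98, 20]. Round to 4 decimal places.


Min = 20, Max = 98
Range = 98 - 20 = 78
Scaled = (x - min) / (max - min)
= (41 - 20) / 78
= 21 / 78
= 0.2692

0.2692


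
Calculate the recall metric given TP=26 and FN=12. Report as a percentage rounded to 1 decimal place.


Recall = TP / (TP + FN) * 100
= 26 / (26 + 12)
= 26 / 38
= 0.6842
= 68.4%

68.4


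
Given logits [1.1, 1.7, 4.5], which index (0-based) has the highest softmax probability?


Softmax is a monotonic transformation, so it preserves the argmax.
We need to find the index of the maximum logit.
Index 0: 1.1
Index 1: 1.7
Index 2: 4.5
Maximum logit = 4.5 at index 2

2


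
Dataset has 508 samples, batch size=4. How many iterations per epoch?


Iterations per epoch = dataset_size / batch_size
= 508 / 4
= 127

127


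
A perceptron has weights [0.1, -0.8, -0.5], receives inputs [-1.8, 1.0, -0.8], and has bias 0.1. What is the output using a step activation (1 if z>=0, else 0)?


z = w . x + b
= 0.1*-1.8 + -0.8*1.0 + -0.5*-0.8 + 0.1
= -0.18 + -0.8 + 0.4 + 0.1
= -0.58 + 0.1
= -0.48
Since z = -0.48 < 0, output = 0

0


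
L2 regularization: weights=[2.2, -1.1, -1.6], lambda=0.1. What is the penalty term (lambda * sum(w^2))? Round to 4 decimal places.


Squaring each weight:
2.2^2 = 4.84
(-1.1)^2 = 1.21
(-1.6)^2 = 2.56
Sum of squares = 8.61
Penalty = 0.1 * 8.61 = 0.8610

0.8610


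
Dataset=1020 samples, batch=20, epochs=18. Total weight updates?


Iterations per epoch = 1020 / 20 = 51
Total updates = iterations_per_epoch * epochs
= 51 * 18
= 918

918


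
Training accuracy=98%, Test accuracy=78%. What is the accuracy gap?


Gap = train_accuracy - test_accuracy
= 98 - 78
= 20%
This gap suggests the model is overfitting.

20


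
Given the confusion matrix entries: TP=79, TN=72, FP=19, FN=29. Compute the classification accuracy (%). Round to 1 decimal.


Accuracy = (TP + TN) / (TP + TN + FP + FN) * 100
= (79 + 72) / (79 + 72 + 19 + 29)
= 151 / 199
= 0.7588
= 75.9%

75.9


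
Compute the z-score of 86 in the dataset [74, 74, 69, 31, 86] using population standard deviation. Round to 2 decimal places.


Mean = (74 + 74 + 69 + 31 + 86) / 5 = 66.8
Variance = sum((x_i - mean)^2) / n = 351.76
Std = sqrt(351.76) = 18.7553
Z = (x - mean) / std
= (86 - 66.8) / 18.7553
= 19.2 / 18.7553
= 1.02

1.02


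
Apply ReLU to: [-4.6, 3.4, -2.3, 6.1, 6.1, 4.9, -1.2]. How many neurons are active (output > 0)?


ReLU(x) = max(0, x) for each element:
ReLU(-4.6) = 0
ReLU(3.4) = 3.4
ReLU(-2.3) = 0
ReLU(6.1) = 6.1
ReLU(6.1) = 6.1
ReLU(4.9) = 4.9
ReLU(-1.2) = 0
Active neurons (>0): 4

4


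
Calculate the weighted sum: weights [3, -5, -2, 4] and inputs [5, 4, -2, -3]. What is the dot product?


Element-wise products:
3 * 5 = 15
-5 * 4 = -20
-2 * -2 = 4
4 * -3 = -12
Sum = 15 + -20 + 4 + -12
= -13

-13


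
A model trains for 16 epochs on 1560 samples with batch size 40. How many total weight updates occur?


Iterations per epoch = 1560 / 40 = 39
Total updates = iterations_per_epoch * epochs
= 39 * 16
= 624

624


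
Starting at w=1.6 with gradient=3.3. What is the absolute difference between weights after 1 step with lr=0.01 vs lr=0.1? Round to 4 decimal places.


With lr=0.01: w_new = 1.6 - 0.01 * 3.3 = 1.567
With lr=0.1: w_new = 1.6 - 0.1 * 3.3 = 1.27
Absolute difference = |1.567 - 1.27|
= 0.2970

0.2970


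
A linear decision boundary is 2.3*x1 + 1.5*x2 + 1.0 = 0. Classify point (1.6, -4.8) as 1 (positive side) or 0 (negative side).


Compute 2.3 * 1.6 + 1.5 * -4.8 + 1.0
= 3.68 + -7.2 + 1.0
= -2.52
Since -2.52 < 0, the point is on the negative side.

0


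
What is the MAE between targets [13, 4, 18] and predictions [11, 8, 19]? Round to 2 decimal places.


Absolute errors: [2, 4, 1]
Sum of absolute errors = 7
MAE = 7 / 3 = 2.33

2.33


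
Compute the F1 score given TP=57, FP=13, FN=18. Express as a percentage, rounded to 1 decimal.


Precision = TP / (TP + FP) = 57 / 70 = 0.8143
Recall = TP / (TP + FN) = 57 / 75 = 0.76
F1 = 2 * P * R / (P + R)
= 2 * 0.8143 * 0.76 / (0.8143 + 0.76)
= 1.2377 / 1.5743
= 0.7862
As percentage: 78.6%

78.6


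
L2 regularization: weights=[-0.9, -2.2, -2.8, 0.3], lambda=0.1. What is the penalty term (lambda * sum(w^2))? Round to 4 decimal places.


Squaring each weight:
(-0.9)^2 = 0.81
(-2.2)^2 = 4.84
(-2.8)^2 = 7.84
0.3^2 = 0.09
Sum of squares = 13.58
Penalty = 0.1 * 13.58 = 1.3580

1.3580


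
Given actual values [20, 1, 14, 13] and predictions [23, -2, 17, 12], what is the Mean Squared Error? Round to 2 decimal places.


Differences: [-3, 3, -3, 1]
Squared errors: [9, 9, 9, 1]
Sum of squared errors = 28
MSE = 28 / 4 = 7.00

7.00


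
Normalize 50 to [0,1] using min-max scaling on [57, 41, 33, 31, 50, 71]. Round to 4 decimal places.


Min = 31, Max = 71
Range = 71 - 31 = 40
Scaled = (x - min) / (max - min)
= (50 - 31) / 40
= 19 / 40
= 0.4750

0.4750


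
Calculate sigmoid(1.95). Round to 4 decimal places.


sigmoid(z) = 1 / (1 + exp(-z))
exp(-(1.95)) = exp(-1.95) = 0.1423
1 + 0.1423 = 1.1423
1 / 1.1423 = 0.8754

0.8754


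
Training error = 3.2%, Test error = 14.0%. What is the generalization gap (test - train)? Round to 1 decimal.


Generalization gap = test_error - train_error
= 14.0 - 3.2
= 10.8%
A large gap suggests overfitting.

10.8


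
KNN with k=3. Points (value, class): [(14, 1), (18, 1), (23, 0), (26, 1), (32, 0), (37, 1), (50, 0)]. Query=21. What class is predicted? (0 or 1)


Distances from query 21:
Point 23 (class 0): distance = 2
Point 18 (class 1): distance = 3
Point 26 (class 1): distance = 5
K=3 nearest neighbors: classes = [0, 1, 1]
Votes for class 1: 2 / 3
Majority vote => class 1

1


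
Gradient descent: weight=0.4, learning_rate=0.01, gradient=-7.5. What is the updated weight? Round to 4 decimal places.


w_new = w_old - lr * gradient
= 0.4 - 0.01 * -7.5
= 0.4 - (-0.075)
= 0.4750

0.4750


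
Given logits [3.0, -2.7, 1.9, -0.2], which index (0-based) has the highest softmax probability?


Softmax is a monotonic transformation, so it preserves the argmax.
We need to find the index of the maximum logit.
Index 0: 3.0
Index 1: -2.7
Index 2: 1.9
Index 3: -0.2
Maximum logit = 3.0 at index 0

0


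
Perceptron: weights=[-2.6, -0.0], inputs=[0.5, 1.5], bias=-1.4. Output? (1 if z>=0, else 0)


z = w . x + b
= -2.6*0.5 + -0.0*1.5 + -1.4
= -1.3 + -0.0 + -1.4
= -1.3 + -1.4
= -2.7
Since z = -2.7 < 0, output = 0

0


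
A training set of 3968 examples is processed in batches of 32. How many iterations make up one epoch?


Iterations per epoch = dataset_size / batch_size
= 3968 / 32
= 124

124


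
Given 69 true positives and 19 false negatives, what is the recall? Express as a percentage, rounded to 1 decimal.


Recall = TP / (TP + FN) * 100
= 69 / (69 + 19)
= 69 / 88
= 0.7841
= 78.4%

78.4


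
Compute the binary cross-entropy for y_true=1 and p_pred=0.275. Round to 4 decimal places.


For y=1: Loss = -log(p)
= -log(0.275)
= -(-1.291)
= 1.2910

1.2910


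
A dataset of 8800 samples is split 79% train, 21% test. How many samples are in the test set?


Train samples = 8800 * 79% = 6952
Test samples = 8800 - 6952
= 1848

1848


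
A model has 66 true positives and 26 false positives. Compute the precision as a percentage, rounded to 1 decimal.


Precision = TP / (TP + FP) * 100
= 66 / (66 + 26)
= 66 / 92
= 0.7174
= 71.7%

71.7


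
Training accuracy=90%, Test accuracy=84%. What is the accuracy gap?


Gap = train_accuracy - test_accuracy
= 90 - 84
= 6%
This moderate gap may indicate mild overfitting.

6


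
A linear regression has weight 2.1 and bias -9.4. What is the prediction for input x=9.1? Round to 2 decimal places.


y = 2.1 * 9.1 + (-9.4)
= 19.11 + (-9.4)
= 9.71

9.71


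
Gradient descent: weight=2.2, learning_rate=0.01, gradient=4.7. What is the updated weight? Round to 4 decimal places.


w_new = w_old - lr * gradient
= 2.2 - 0.01 * 4.7
= 2.2 - (0.047)
= 2.1530

2.1530


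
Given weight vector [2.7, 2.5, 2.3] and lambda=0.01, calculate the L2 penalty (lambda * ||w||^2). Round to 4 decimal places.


Squaring each weight:
2.7^2 = 7.29
2.5^2 = 6.25
2.3^2 = 5.29
Sum of squares = 18.83
Penalty = 0.01 * 18.83 = 0.1883

0.1883


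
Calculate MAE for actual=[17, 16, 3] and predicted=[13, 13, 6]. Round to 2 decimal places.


Absolute errors: [4, 3, 3]
Sum of absolute errors = 10
MAE = 10 / 3 = 3.33

3.33


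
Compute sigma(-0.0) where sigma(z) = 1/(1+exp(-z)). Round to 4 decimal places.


sigmoid(z) = 1 / (1 + exp(-z))
exp(-(-0.0)) = exp(0.0) = 1.0
1 + 1.0 = 2.0
1 / 2.0 = 0.5000

0.5000


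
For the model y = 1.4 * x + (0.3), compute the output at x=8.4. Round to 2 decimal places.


y = 1.4 * 8.4 + (0.3)
= 11.76 + (0.3)
= 12.06

12.06


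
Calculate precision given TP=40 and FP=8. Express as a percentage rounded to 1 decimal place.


Precision = TP / (TP + FP) * 100
= 40 / (40 + 8)
= 40 / 48
= 0.8333
= 83.3%

83.3


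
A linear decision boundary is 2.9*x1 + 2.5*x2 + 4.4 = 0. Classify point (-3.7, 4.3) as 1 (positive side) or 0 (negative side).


Compute 2.9 * -3.7 + 2.5 * 4.3 + 4.4
= -10.73 + 10.75 + 4.4
= 4.42
Since 4.42 >= 0, the point is on the positive side.

1


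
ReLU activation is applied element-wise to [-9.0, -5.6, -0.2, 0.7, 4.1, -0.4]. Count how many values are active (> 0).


ReLU(x) = max(0, x) for each element:
ReLU(-9.0) = 0
ReLU(-5.6) = 0
ReLU(-0.2) = 0
ReLU(0.7) = 0.7
ReLU(4.1) = 4.1
ReLU(-0.4) = 0
Active neurons (>0): 2

2


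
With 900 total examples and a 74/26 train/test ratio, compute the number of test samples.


Train samples = 900 * 74% = 666
Test samples = 900 - 666
= 234

234


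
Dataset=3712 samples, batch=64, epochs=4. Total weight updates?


Iterations per epoch = 3712 / 64 = 58
Total updates = iterations_per_epoch * epochs
= 58 * 4
= 232

232


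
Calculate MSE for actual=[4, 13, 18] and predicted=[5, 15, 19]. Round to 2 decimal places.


Differences: [-1, -2, -1]
Squared errors: [1, 4, 1]
Sum of squared errors = 6
MSE = 6 / 3 = 2.00

2.00


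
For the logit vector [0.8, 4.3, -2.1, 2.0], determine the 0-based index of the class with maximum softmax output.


Softmax is a monotonic transformation, so it preserves the argmax.
We need to find the index of the maximum logit.
Index 0: 0.8
Index 1: 4.3
Index 2: -2.1
Index 3: 2.0
Maximum logit = 4.3 at index 1

1


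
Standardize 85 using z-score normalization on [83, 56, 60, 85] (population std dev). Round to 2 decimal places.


Mean = (83 + 56 + 60 + 85) / 4 = 71.0
Variance = sum((x_i - mean)^2) / n = 171.5
Std = sqrt(171.5) = 13.0958
Z = (x - mean) / std
= (85 - 71.0) / 13.0958
= 14.0 / 13.0958
= 1.07

1.07


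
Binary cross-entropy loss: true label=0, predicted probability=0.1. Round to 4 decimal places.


For y=0: Loss = -log(1-p)
= -log(1 - 0.1)
= -log(0.9)
= -(-0.1054)
= 0.1054

0.1054


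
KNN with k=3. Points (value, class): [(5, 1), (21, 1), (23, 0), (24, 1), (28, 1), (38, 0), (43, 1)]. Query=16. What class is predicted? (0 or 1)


Distances from query 16:
Point 21 (class 1): distance = 5
Point 23 (class 0): distance = 7
Point 24 (class 1): distance = 8
K=3 nearest neighbors: classes = [1, 0, 1]
Votes for class 1: 2 / 3
Majority vote => class 1

1


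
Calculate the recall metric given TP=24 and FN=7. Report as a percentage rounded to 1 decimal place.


Recall = TP / (TP + FN) * 100
= 24 / (24 + 7)
= 24 / 31
= 0.7742
= 77.4%

77.4


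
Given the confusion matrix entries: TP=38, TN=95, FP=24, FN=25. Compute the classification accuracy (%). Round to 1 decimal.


Accuracy = (TP + TN) / (TP + TN + FP + FN) * 100
= (38 + 95) / (38 + 95 + 24 + 25)
= 133 / 182
= 0.7308
= 73.1%

73.1


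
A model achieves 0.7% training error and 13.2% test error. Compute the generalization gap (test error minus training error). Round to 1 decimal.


Generalization gap = test_error - train_error
= 13.2 - 0.7
= 12.5%
A large gap suggests overfitting.

12.5


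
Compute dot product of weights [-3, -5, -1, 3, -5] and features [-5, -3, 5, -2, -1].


Element-wise products:
-3 * -5 = 15
-5 * -3 = 15
-1 * 5 = -5
3 * -2 = -6
-5 * -1 = 5
Sum = 15 + 15 + -5 + -6 + 5
= 24

24


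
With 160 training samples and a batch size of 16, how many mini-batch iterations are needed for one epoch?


Iterations per epoch = dataset_size / batch_size
= 160 / 16
= 10

10


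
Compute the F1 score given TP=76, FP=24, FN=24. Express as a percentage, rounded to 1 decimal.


Precision = TP / (TP + FP) = 76 / 100 = 0.76
Recall = TP / (TP + FN) = 76 / 100 = 0.76
F1 = 2 * P * R / (P + R)
= 2 * 0.76 * 0.76 / (0.76 + 0.76)
= 1.1552 / 1.52
= 0.76
As percentage: 76.0%

76.0


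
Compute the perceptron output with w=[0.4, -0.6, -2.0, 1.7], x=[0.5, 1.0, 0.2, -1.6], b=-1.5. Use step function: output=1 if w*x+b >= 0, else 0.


z = w . x + b
= 0.4*0.5 + -0.6*1.0 + -2.0*0.2 + 1.7*-1.6 + -1.5
= 0.2 + -0.6 + -0.4 + -2.72 + -1.5
= -3.52 + -1.5
= -5.02
Since z = -5.02 < 0, output = 0

0


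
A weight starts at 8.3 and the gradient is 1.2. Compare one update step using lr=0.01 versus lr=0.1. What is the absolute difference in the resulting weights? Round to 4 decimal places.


With lr=0.01: w_new = 8.3 - 0.01 * 1.2 = 8.288
With lr=0.1: w_new = 8.3 - 0.1 * 1.2 = 8.18
Absolute difference = |8.288 - 8.18|
= 0.1080

0.1080


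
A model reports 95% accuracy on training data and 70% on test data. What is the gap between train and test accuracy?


Gap = train_accuracy - test_accuracy
= 95 - 70
= 25%
This large gap strongly indicates overfitting.

25


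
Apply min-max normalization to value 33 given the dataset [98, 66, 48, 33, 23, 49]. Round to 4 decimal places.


Min = 23, Max = 98
Range = 98 - 23 = 75
Scaled = (x - min) / (max - min)
= (33 - 23) / 75
= 10 / 75
= 0.1333

0.1333


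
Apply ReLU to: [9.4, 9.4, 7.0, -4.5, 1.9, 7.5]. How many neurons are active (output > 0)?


ReLU(x) = max(0, x) for each element:
ReLU(9.4) = 9.4
ReLU(9.4) = 9.4
ReLU(7.0) = 7.0
ReLU(-4.5) = 0
ReLU(1.9) = 1.9
ReLU(7.5) = 7.5
Active neurons (>0): 5

5


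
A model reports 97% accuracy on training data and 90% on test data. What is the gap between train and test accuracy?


Gap = train_accuracy - test_accuracy
= 97 - 90
= 7%
This moderate gap may indicate mild overfitting.

7


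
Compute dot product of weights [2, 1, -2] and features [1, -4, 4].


Element-wise products:
2 * 1 = 2
1 * -4 = -4
-2 * 4 = -8
Sum = 2 + -4 + -8
= -10

-10


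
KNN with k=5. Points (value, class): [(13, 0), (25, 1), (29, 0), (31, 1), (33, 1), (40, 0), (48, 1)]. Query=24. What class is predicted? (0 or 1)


Distances from query 24:
Point 25 (class 1): distance = 1
Point 29 (class 0): distance = 5
Point 31 (class 1): distance = 7
Point 33 (class 1): distance = 9
Point 13 (class 0): distance = 11
K=5 nearest neighbors: classes = [1, 0, 1, 1, 0]
Votes for class 1: 3 / 5
Majority vote => class 1

1


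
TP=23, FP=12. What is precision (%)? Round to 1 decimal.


Precision = TP / (TP + FP) * 100
= 23 / (23 + 12)
= 23 / 35
= 0.6571
= 65.7%

65.7


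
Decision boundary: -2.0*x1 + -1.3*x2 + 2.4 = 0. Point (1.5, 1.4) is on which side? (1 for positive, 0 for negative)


Compute -2.0 * 1.5 + -1.3 * 1.4 + 2.4
= -3.0 + -1.82 + 2.4
= -2.42
Since -2.42 < 0, the point is on the negative side.

0


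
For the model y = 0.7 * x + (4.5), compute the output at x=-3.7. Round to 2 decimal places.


y = 0.7 * -3.7 + (4.5)
= -2.59 + (4.5)
= 1.91

1.91


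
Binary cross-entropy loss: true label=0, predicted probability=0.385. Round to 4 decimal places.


For y=0: Loss = -log(1-p)
= -log(1 - 0.385)
= -log(0.615)
= -(-0.4861)
= 0.4861

0.4861


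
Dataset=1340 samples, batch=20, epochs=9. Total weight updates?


Iterations per epoch = 1340 / 20 = 67
Total updates = iterations_per_epoch * epochs
= 67 * 9
= 603

603


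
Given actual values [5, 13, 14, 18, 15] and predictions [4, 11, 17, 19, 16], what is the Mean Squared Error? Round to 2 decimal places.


Differences: [1, 2, -3, -1, -1]
Squared errors: [1, 4, 9, 1, 1]
Sum of squared errors = 16
MSE = 16 / 5 = 3.20

3.20


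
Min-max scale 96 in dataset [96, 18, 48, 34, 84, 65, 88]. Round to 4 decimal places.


Min = 18, Max = 96
Range = 96 - 18 = 78
Scaled = (x - min) / (max - min)
= (96 - 18) / 78
= 78 / 78
= 1.0000

1.0000


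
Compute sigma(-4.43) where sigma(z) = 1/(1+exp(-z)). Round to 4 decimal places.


sigmoid(z) = 1 / (1 + exp(-z))
exp(-(-4.43)) = exp(4.43) = 83.9314
1 + 83.9314 = 84.9314
1 / 84.9314 = 0.0118

0.0118


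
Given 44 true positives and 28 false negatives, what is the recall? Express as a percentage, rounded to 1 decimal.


Recall = TP / (TP + FN) * 100
= 44 / (44 + 28)
= 44 / 72
= 0.6111
= 61.1%

61.1


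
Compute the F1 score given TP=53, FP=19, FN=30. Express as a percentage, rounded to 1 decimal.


Precision = TP / (TP + FP) = 53 / 72 = 0.7361
Recall = TP / (TP + FN) = 53 / 83 = 0.6386
F1 = 2 * P * R / (P + R)
= 2 * 0.7361 * 0.6386 / (0.7361 + 0.6386)
= 0.9401 / 1.3747
= 0.6839
As percentage: 68.4%

68.4


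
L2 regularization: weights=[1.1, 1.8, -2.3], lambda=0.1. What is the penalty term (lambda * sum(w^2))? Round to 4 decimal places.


Squaring each weight:
1.1^2 = 1.21
1.8^2 = 3.24
(-2.3)^2 = 5.29
Sum of squares = 9.74
Penalty = 0.1 * 9.74 = 0.9740

0.9740


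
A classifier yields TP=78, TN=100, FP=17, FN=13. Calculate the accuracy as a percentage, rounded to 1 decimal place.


Accuracy = (TP + TN) / (TP + TN + FP + FN) * 100
= (78 + 100) / (78 + 100 + 17 + 13)
= 178 / 208
= 0.8558
= 85.6%

85.6


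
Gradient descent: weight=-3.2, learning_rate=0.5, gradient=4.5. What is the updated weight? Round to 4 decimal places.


w_new = w_old - lr * gradient
= -3.2 - 0.5 * 4.5
= -3.2 - (2.25)
= -5.4500

-5.4500


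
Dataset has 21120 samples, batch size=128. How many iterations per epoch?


Iterations per epoch = dataset_size / batch_size
= 21120 / 128
= 165

165


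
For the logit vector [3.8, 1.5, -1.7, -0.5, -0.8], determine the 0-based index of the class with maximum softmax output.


Softmax is a monotonic transformation, so it preserves the argmax.
We need to find the index of the maximum logit.
Index 0: 3.8
Index 1: 1.5
Index 2: -1.7
Index 3: -0.5
Index 4: -0.8
Maximum logit = 3.8 at index 0

0


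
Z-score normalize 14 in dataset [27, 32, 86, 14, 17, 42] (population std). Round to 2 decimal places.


Mean = (27 + 32 + 86 + 14 + 17 + 42) / 6 = 36.3333
Variance = sum((x_i - mean)^2) / n = 579.5556
Std = sqrt(579.5556) = 24.074
Z = (x - mean) / std
= (14 - 36.3333) / 24.074
= -22.3333 / 24.074
= -0.93

-0.93


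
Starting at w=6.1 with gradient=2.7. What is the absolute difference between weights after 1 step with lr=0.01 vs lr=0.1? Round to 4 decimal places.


With lr=0.01: w_new = 6.1 - 0.01 * 2.7 = 6.073
With lr=0.1: w_new = 6.1 - 0.1 * 2.7 = 5.83
Absolute difference = |6.073 - 5.83|
= 0.2430

0.2430


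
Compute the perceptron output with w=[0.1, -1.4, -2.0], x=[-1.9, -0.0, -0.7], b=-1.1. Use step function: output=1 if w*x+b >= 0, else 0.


z = w . x + b
= 0.1*-1.9 + -1.4*-0.0 + -2.0*-0.7 + -1.1
= -0.19 + 0.0 + 1.4 + -1.1
= 1.21 + -1.1
= 0.11
Since z = 0.11 >= 0, output = 1

1


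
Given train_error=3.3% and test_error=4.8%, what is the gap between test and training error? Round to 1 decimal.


Generalization gap = test_error - train_error
= 4.8 - 3.3
= 1.5%
A small gap suggests good generalization.

1.5


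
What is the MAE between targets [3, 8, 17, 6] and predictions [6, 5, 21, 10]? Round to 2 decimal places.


Absolute errors: [3, 3, 4, 4]
Sum of absolute errors = 14
MAE = 14 / 4 = 3.50

3.50


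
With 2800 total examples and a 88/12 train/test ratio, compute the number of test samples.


Train samples = 2800 * 88% = 2464
Test samples = 2800 - 2464
= 336

336


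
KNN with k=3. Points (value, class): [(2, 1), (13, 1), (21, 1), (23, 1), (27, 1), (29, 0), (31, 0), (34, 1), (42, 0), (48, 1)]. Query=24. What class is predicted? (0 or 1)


Distances from query 24:
Point 23 (class 1): distance = 1
Point 21 (class 1): distance = 3
Point 27 (class 1): distance = 3
K=3 nearest neighbors: classes = [1, 1, 1]
Votes for class 1: 3 / 3
Majority vote => class 1

1


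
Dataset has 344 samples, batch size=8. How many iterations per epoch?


Iterations per epoch = dataset_size / batch_size
= 344 / 8
= 43

43


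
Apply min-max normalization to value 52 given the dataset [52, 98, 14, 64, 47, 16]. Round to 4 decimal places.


Min = 14, Max = 98
Range = 98 - 14 = 84
Scaled = (x - min) / (max - min)
= (52 - 14) / 84
= 38 / 84
= 0.4524

0.4524


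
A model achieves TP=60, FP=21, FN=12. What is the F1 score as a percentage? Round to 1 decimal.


Precision = TP / (TP + FP) = 60 / 81 = 0.7407
Recall = TP / (TP + FN) = 60 / 72 = 0.8333
F1 = 2 * P * R / (P + R)
= 2 * 0.7407 * 0.8333 / (0.7407 + 0.8333)
= 1.2346 / 1.5741
= 0.7843
As percentage: 78.4%

78.4


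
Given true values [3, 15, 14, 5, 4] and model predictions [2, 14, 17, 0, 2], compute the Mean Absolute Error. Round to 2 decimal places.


Absolute errors: [1, 1, 3, 5, 2]
Sum of absolute errors = 12
MAE = 12 / 5 = 2.40

2.40


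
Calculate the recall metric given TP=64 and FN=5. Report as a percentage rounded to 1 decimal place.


Recall = TP / (TP + FN) * 100
= 64 / (64 + 5)
= 64 / 69
= 0.9275
= 92.8%

92.8


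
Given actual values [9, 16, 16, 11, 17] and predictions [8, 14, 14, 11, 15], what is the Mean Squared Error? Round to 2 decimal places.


Differences: [1, 2, 2, 0, 2]
Squared errors: [1, 4, 4, 0, 4]
Sum of squared errors = 13
MSE = 13 / 5 = 2.60

2.60


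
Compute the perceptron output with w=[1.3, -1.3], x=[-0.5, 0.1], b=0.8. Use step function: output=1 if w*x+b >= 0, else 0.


z = w . x + b
= 1.3*-0.5 + -1.3*0.1 + 0.8
= -0.65 + -0.13 + 0.8
= -0.78 + 0.8
= 0.02
Since z = 0.02 >= 0, output = 1

1


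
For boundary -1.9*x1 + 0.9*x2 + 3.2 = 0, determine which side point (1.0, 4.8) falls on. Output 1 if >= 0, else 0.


Compute -1.9 * 1.0 + 0.9 * 4.8 + 3.2
= -1.9 + 4.32 + 3.2
= 5.62
Since 5.62 >= 0, the point is on the positive side.

1


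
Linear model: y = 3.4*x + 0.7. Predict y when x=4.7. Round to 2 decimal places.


y = 3.4 * 4.7 + (0.7)
= 15.98 + (0.7)
= 16.68

16.68


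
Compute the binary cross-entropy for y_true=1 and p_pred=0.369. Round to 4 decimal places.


For y=1: Loss = -log(p)
= -log(0.369)
= -(-0.997)
= 0.9970

0.9970


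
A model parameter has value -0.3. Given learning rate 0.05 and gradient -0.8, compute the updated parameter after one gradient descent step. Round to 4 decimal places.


w_new = w_old - lr * gradient
= -0.3 - 0.05 * -0.8
= -0.3 - (-0.04)
= -0.2600

-0.2600


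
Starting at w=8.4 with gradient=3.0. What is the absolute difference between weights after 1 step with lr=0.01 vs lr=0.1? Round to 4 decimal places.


With lr=0.01: w_new = 8.4 - 0.01 * 3.0 = 8.37
With lr=0.1: w_new = 8.4 - 0.1 * 3.0 = 8.1
Absolute difference = |8.37 - 8.1|
= 0.2700

0.2700


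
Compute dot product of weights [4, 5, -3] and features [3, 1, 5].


Element-wise products:
4 * 3 = 12
5 * 1 = 5
-3 * 5 = -15
Sum = 12 + 5 + -15
= 2

2


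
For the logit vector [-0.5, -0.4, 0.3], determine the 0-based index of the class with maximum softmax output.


Softmax is a monotonic transformation, so it preserves the argmax.
We need to find the index of the maximum logit.
Index 0: -0.5
Index 1: -0.4
Index 2: 0.3
Maximum logit = 0.3 at index 2

2


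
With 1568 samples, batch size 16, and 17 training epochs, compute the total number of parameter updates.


Iterations per epoch = 1568 / 16 = 98
Total updates = iterations_per_epoch * epochs
= 98 * 17
= 1666

1666


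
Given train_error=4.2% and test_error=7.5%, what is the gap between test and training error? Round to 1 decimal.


Generalization gap = test_error - train_error
= 7.5 - 4.2
= 3.3%
A moderate gap.

3.3


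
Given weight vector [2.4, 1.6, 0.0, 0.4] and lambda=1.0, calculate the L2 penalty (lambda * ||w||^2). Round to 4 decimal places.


Squaring each weight:
2.4^2 = 5.76
1.6^2 = 2.56
0.0^2 = 0.0
0.4^2 = 0.16
Sum of squares = 8.48
Penalty = 1.0 * 8.48 = 8.4800

8.4800


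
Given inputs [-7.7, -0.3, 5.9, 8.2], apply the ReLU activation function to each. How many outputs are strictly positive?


ReLU(x) = max(0, x) for each element:
ReLU(-7.7) = 0
ReLU(-0.3) = 0
ReLU(5.9) = 5.9
ReLU(8.2) = 8.2
Active neurons (>0): 2

2


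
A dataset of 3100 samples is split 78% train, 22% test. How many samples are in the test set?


Train samples = 3100 * 78% = 2418
Test samples = 3100 - 2418
= 682

682


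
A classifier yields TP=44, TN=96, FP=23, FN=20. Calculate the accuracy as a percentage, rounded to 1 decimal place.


Accuracy = (TP + TN) / (TP + TN + FP + FN) * 100
= (44 + 96) / (44 + 96 + 23 + 20)
= 140 / 183
= 0.765
= 76.5%

76.5


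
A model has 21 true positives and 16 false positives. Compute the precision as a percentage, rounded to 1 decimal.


Precision = TP / (TP + FP) * 100
= 21 / (21 + 16)
= 21 / 37
= 0.5676
= 56.8%

56.8


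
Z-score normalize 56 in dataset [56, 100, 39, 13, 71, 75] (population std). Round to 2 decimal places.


Mean = (56 + 100 + 39 + 13 + 71 + 75) / 6 = 59.0
Variance = sum((x_i - mean)^2) / n = 767.6667
Std = sqrt(767.6667) = 27.7068
Z = (x - mean) / std
= (56 - 59.0) / 27.7068
= -3.0 / 27.7068
= -0.11

-0.11


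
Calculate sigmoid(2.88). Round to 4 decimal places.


sigmoid(z) = 1 / (1 + exp(-z))
exp(-(2.88)) = exp(-2.88) = 0.0561
1 + 0.0561 = 1.0561
1 / 1.0561 = 0.9468

0.9468


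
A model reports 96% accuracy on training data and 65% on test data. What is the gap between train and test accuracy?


Gap = train_accuracy - test_accuracy
= 96 - 65
= 31%
This large gap strongly indicates overfitting.

31


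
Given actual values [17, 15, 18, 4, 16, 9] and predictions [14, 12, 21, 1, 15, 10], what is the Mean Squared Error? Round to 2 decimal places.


Differences: [3, 3, -3, 3, 1, -1]
Squared errors: [9, 9, 9, 9, 1, 1]
Sum of squared errors = 38
MSE = 38 / 6 = 6.33

6.33


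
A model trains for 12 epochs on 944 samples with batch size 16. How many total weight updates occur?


Iterations per epoch = 944 / 16 = 59
Total updates = iterations_per_epoch * epochs
= 59 * 12
= 708

708


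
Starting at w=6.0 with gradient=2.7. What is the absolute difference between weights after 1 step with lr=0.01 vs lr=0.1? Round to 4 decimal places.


With lr=0.01: w_new = 6.0 - 0.01 * 2.7 = 5.973
With lr=0.1: w_new = 6.0 - 0.1 * 2.7 = 5.73
Absolute difference = |5.973 - 5.73|
= 0.2430

0.2430


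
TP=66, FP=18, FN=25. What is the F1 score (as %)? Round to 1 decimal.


Precision = TP / (TP + FP) = 66 / 84 = 0.7857
Recall = TP / (TP + FN) = 66 / 91 = 0.7253
F1 = 2 * P * R / (P + R)
= 2 * 0.7857 * 0.7253 / (0.7857 + 0.7253)
= 1.1397 / 1.511
= 0.7543
As percentage: 75.4%

75.4


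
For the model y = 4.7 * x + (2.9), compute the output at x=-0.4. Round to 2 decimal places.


y = 4.7 * -0.4 + (2.9)
= -1.88 + (2.9)
= 1.02

1.02


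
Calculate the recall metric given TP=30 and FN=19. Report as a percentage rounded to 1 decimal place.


Recall = TP / (TP + FN) * 100
= 30 / (30 + 19)
= 30 / 49
= 0.6122
= 61.2%

61.2


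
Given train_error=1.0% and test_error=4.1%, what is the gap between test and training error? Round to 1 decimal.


Generalization gap = test_error - train_error
= 4.1 - 1.0
= 3.1%
A moderate gap.

3.1


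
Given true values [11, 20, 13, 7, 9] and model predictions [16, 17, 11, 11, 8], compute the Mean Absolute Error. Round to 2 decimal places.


Absolute errors: [5, 3, 2, 4, 1]
Sum of absolute errors = 15
MAE = 15 / 5 = 3.00

3.00


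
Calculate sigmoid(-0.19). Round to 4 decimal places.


sigmoid(z) = 1 / (1 + exp(-z))
exp(-(-0.19)) = exp(0.19) = 1.2092
1 + 1.2092 = 2.2092
1 / 2.2092 = 0.4526

0.4526


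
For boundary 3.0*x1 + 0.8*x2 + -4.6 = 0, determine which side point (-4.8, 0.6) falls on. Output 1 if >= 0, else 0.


Compute 3.0 * -4.8 + 0.8 * 0.6 + -4.6
= -14.4 + 0.48 + -4.6
= -18.52
Since -18.52 < 0, the point is on the negative side.

0


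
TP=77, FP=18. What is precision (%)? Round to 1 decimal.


Precision = TP / (TP + FP) * 100
= 77 / (77 + 18)
= 77 / 95
= 0.8105
= 81.1%

81.1


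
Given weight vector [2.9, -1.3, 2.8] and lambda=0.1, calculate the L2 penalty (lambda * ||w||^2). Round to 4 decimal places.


Squaring each weight:
2.9^2 = 8.41
(-1.3)^2 = 1.69
2.8^2 = 7.84
Sum of squares = 17.94
Penalty = 0.1 * 17.94 = 1.7940

1.7940


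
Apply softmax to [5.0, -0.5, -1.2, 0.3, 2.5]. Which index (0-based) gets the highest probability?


Softmax is a monotonic transformation, so it preserves the argmax.
We need to find the index of the maximum logit.
Index 0: 5.0
Index 1: -0.5
Index 2: -1.2
Index 3: 0.3
Index 4: 2.5
Maximum logit = 5.0 at index 0

0


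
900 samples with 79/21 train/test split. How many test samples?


Train samples = 900 * 79% = 711
Test samples = 900 - 711
= 189

189


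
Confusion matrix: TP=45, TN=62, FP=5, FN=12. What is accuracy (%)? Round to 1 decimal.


Accuracy = (TP + TN) / (TP + TN + FP + FN) * 100
= (45 + 62) / (45 + 62 + 5 + 12)
= 107 / 124
= 0.8629
= 86.3%

86.3


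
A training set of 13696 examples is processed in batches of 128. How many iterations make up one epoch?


Iterations per epoch = dataset_size / batch_size
= 13696 / 128
= 107

107


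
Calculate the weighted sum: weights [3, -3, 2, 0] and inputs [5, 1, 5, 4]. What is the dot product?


Element-wise products:
3 * 5 = 15
-3 * 1 = -3
2 * 5 = 10
0 * 4 = 0
Sum = 15 + -3 + 10 + 0
= 22

22


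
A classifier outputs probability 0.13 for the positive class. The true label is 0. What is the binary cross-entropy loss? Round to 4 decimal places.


For y=0: Loss = -log(1-p)
= -log(1 - 0.13)
= -log(0.87)
= -(-0.1393)
= 0.1393

0.1393


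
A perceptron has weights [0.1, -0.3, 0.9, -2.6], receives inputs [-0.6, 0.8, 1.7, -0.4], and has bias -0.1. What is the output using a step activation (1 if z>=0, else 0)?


z = w . x + b
= 0.1*-0.6 + -0.3*0.8 + 0.9*1.7 + -2.6*-0.4 + -0.1
= -0.06 + -0.24 + 1.53 + 1.04 + -0.1
= 2.27 + -0.1
= 2.17
Since z = 2.17 >= 0, output = 1

1


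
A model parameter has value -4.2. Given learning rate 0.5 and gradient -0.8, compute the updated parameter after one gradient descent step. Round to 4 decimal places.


w_new = w_old - lr * gradient
= -4.2 - 0.5 * -0.8
= -4.2 - (-0.4)
= -3.8000

-3.8000


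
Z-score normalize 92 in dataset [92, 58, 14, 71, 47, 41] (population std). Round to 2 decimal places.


Mean = (92 + 58 + 14 + 71 + 47 + 41) / 6 = 53.8333
Variance = sum((x_i - mean)^2) / n = 594.4722
Std = sqrt(594.4722) = 24.3818
Z = (x - mean) / std
= (92 - 53.8333) / 24.3818
= 38.1667 / 24.3818
= 1.57

1.57


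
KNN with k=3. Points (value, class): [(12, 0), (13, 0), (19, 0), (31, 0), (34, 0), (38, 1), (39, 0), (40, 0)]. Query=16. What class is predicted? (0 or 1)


Distances from query 16:
Point 13 (class 0): distance = 3
Point 19 (class 0): distance = 3
Point 12 (class 0): distance = 4
K=3 nearest neighbors: classes = [0, 0, 0]
Votes for class 1: 0 / 3
Majority vote => class 0

0


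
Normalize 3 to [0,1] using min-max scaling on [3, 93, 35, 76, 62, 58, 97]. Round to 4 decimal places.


Min = 3, Max = 97
Range = 97 - 3 = 94
Scaled = (x - min) / (max - min)
= (3 - 3) / 94
= 0 / 94
= 0.0000

0.0000


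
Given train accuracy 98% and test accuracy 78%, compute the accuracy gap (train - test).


Gap = train_accuracy - test_accuracy
= 98 - 78
= 20%
This gap suggests the model is overfitting.

20


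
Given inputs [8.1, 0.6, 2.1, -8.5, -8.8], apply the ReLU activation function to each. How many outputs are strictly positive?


ReLU(x) = max(0, x) for each element:
ReLU(8.1) = 8.1
ReLU(0.6) = 0.6
ReLU(2.1) = 2.1
ReLU(-8.5) = 0
ReLU(-8.8) = 0
Active neurons (>0): 3

3


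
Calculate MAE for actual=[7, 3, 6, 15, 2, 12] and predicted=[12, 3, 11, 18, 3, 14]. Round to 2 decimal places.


Absolute errors: [5, 0, 5, 3, 1, 2]
Sum of absolute errors = 16
MAE = 16 / 6 = 2.67

2.67


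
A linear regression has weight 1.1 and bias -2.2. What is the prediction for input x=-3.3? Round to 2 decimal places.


y = 1.1 * -3.3 + (-2.2)
= -3.63 + (-2.2)
= -5.83

-5.83


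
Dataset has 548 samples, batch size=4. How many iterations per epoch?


Iterations per epoch = dataset_size / batch_size
= 548 / 4
= 137

137


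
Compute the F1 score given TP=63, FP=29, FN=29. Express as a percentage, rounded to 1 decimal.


Precision = TP / (TP + FP) = 63 / 92 = 0.6848
Recall = TP / (TP + FN) = 63 / 92 = 0.6848
F1 = 2 * P * R / (P + R)
= 2 * 0.6848 * 0.6848 / (0.6848 + 0.6848)
= 0.9379 / 1.3696
= 0.6848
As percentage: 68.5%

68.5


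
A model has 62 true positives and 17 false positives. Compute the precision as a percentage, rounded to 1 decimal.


Precision = TP / (TP + FP) * 100
= 62 / (62 + 17)
= 62 / 79
= 0.7848
= 78.5%

78.5


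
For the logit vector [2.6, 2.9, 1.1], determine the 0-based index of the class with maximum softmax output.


Softmax is a monotonic transformation, so it preserves the argmax.
We need to find the index of the maximum logit.
Index 0: 2.6
Index 1: 2.9
Index 2: 1.1
Maximum logit = 2.9 at index 1

1


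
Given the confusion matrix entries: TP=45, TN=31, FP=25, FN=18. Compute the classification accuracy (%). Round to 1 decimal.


Accuracy = (TP + TN) / (TP + TN + FP + FN) * 100
= (45 + 31) / (45 + 31 + 25 + 18)
= 76 / 119
= 0.6387
= 63.9%

63.9


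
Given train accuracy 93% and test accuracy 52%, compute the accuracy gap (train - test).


Gap = train_accuracy - test_accuracy
= 93 - 52
= 41%
This large gap strongly indicates overfitting.

41


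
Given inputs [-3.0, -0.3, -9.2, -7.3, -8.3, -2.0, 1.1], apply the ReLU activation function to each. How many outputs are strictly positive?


ReLU(x) = max(0, x) for each element:
ReLU(-3.0) = 0
ReLU(-0.3) = 0
ReLU(-9.2) = 0
ReLU(-7.3) = 0
ReLU(-8.3) = 0
ReLU(-2.0) = 0
ReLU(1.1) = 1.1
Active neurons (>0): 1

1


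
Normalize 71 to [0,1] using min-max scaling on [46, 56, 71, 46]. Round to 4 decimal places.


Min = 46, Max = 71
Range = 71 - 46 = 25
Scaled = (x - min) / (max - min)
= (71 - 46) / 25
= 25 / 25
= 1.0000

1.0000


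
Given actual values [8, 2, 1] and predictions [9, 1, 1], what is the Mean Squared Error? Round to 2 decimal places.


Differences: [-1, 1, 0]
Squared errors: [1, 1, 0]
Sum of squared errors = 2
MSE = 2 / 3 = 0.67

0.67


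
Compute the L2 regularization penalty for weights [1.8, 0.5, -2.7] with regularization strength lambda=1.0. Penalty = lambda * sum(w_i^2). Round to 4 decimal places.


Squaring each weight:
1.8^2 = 3.24
0.5^2 = 0.25
(-2.7)^2 = 7.29
Sum of squares = 10.78
Penalty = 1.0 * 10.78 = 10.7800

10.7800


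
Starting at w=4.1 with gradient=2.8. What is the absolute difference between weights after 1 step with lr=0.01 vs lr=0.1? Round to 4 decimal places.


With lr=0.01: w_new = 4.1 - 0.01 * 2.8 = 4.072
With lr=0.1: w_new = 4.1 - 0.1 * 2.8 = 3.82
Absolute difference = |4.072 - 3.82|
= 0.2520

0.2520


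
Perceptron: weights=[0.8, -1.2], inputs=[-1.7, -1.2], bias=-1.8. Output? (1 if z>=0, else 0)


z = w . x + b
= 0.8*-1.7 + -1.2*-1.2 + -1.8
= -1.36 + 1.44 + -1.8
= 0.08 + -1.8
= -1.72
Since z = -1.72 < 0, output = 0

0


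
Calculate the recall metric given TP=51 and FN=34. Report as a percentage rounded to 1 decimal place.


Recall = TP / (TP + FN) * 100
= 51 / (51 + 34)
= 51 / 85
= 0.6
= 60.0%

60.0


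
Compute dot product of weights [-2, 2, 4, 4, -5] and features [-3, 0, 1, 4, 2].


Element-wise products:
-2 * -3 = 6
2 * 0 = 0
4 * 1 = 4
4 * 4 = 16
-5 * 2 = -10
Sum = 6 + 0 + 4 + 16 + -10
= 16

16


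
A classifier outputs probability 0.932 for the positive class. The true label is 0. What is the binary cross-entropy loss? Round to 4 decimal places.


For y=0: Loss = -log(1-p)
= -log(1 - 0.932)
= -log(0.068)
= -(-2.6882)
= 2.6882

2.6882


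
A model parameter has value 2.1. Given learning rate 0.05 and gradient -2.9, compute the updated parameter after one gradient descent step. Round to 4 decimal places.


w_new = w_old - lr * gradient
= 2.1 - 0.05 * -2.9
= 2.1 - (-0.145)
= 2.2450

2.2450


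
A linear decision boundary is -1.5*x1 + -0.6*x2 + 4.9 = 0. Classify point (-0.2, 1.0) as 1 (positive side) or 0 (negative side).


Compute -1.5 * -0.2 + -0.6 * 1.0 + 4.9
= 0.3 + -0.6 + 4.9
= 4.6
Since 4.6 >= 0, the point is on the positive side.

1


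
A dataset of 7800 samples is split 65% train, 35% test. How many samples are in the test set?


Train samples = 7800 * 65% = 5070
Test samples = 7800 - 5070
= 2730

2730


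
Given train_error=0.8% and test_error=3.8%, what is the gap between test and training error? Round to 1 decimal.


Generalization gap = test_error - train_error
= 3.8 - 0.8
= 3.0%
A moderate gap.

3.0


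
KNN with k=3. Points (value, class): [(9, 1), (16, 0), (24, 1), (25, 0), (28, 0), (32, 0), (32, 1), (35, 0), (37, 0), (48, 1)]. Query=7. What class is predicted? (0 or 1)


Distances from query 7:
Point 9 (class 1): distance = 2
Point 16 (class 0): distance = 9
Point 24 (class 1): distance = 17
K=3 nearest neighbors: classes = [1, 0, 1]
Votes for class 1: 2 / 3
Majority vote => class 1

1


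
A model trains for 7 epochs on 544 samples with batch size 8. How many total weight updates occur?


Iterations per epoch = 544 / 8 = 68
Total updates = iterations_per_epoch * epochs
= 68 * 7
= 476

476


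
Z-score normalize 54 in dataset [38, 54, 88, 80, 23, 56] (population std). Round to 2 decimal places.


Mean = (38 + 54 + 88 + 80 + 23 + 56) / 6 = 56.5
Variance = sum((x_i - mean)^2) / n = 502.5833
Std = sqrt(502.5833) = 22.4184
Z = (x - mean) / std
= (54 - 56.5) / 22.4184
= -2.5 / 22.4184
= -0.11

-0.11


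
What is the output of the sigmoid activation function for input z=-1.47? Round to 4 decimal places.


sigmoid(z) = 1 / (1 + exp(-z))
exp(-(-1.47)) = exp(1.47) = 4.3492
1 + 4.3492 = 5.3492
1 / 5.3492 = 0.1869

0.1869
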